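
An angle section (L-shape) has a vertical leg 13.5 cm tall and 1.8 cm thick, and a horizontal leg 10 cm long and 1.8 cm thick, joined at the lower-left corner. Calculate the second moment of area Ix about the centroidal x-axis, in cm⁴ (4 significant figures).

Ix ≈ 687.3 cm⁴

Split into non-overlapping primitives; take the origin at the lower-left of the bounding box.
Vertical leg: 1.8 × 13.5, A = 24.3 cm², y = 6.75 cm, Ī = 369.056 cm⁴.
Horizontal leg (remainder): 8.2 × 1.8, A = 14.76 cm², y = 0.9 cm, Ī = 3.9852 cm⁴.
Centroid: ȳ = ΣA·y / ΣA = 4.5394 cm.
Transfer each piece to the centroidal x-axis using Ī + A·d² with d = y − 4.5394:
  vertical leg: d = 2.2106 cm → contributes +487.804 cm⁴
  horizontal leg (remainder): d = -3.6394 cm → contributes +199.485 cm⁴
Total I = 687.289 cm⁴.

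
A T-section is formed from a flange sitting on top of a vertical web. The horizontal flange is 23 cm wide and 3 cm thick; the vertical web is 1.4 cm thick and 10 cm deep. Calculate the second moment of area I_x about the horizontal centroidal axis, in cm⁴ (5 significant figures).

I_x ≈ 660.15 cm⁴

Split into non-overlapping primitives; take the origin at the lower-left of the bounding box.
Flange: 23 × 3, A = 69 cm², y = 11.5 cm, Ī = 51.75 cm⁴.
Web: 1.4 × 10, A = 14 cm², y = 5 cm, Ī = 116.6667 cm⁴.
Centroid: ȳ = ΣA·y / ΣA = 10.40361 cm.
Transfer each piece to the horizontal centroidal axis using Ī + A·d² with d = y − 10.40361:
  flange: d = 1.096386 cm → contributes +134.6922 cm⁴
  web: d = -5.403614 cm → contributes +525.4534 cm⁴
Total I = 660.1456 cm⁴.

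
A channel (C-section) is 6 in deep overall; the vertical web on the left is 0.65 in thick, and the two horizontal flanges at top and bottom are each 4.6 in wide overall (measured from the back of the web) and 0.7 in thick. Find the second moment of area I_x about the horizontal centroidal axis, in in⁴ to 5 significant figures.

I_x ≈ 50.760 in⁴

Treat the section as a set of non-overlapping primitives; coordinates are from the bounding-box lower-left.
Web: 0.65 × 6, A = 3.9 in², y = 3 in, Ī = 11.7 in⁴.
Top flange (beyond web): 3.95 × 0.7, A = 2.765 in², y = 5.65 in, Ī = 0.1129042 in⁴.
Bottom flange (beyond web): 3.95 × 0.7, A = 2.765 in², y = 0.35 in, Ī = 0.1129042 in⁴.
By symmetry the centroid is at mid-height, ȳ = 3 in.
Transfer each piece to the horizontal centroidal axis using Ī + A·d² with d = y − 3:
  web: d = 0 in → contributes +11.7 in⁴
  top flange (beyond web): d = 2.65 in → contributes +19.53012 in⁴
  bottom flange (beyond web): d = -2.65 in → contributes +19.53012 in⁴
Total I = 50.76023 in⁴.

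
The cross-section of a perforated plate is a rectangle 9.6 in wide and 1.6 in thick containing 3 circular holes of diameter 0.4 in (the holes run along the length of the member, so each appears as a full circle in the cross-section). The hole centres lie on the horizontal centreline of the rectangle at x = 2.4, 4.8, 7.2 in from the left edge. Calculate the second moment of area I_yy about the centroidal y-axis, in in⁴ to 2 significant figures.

Treat the section as a set of non-overlapping primitives; coordinates are from the bounding-box lower-left.
Plate: 9.6 × 1.6, A = 15.36 in², x = 4.8 in, Ī = 118 in⁴.
Hole 1 (subtracted): ⌀0.4, A = 0.1257 in², x = 2.4 in, Ī = 0.001257 in⁴.
Hole 2 (subtracted): ⌀0.4, A = 0.1257 in², x = 4.8 in, Ī = 0.001257 in⁴.
Hole 3 (subtracted): ⌀0.4, A = 0.1257 in², x = 7.2 in, Ī = 0.001257 in⁴.
By symmetry the centroid is at mid-width, x̄ = 4.8 in.
Transfer each piece to the centroidal y-axis using Ī + A·d² with d = x − 4.8:
  plate: d = 0 in → contributes +118 in⁴
  hole 1: d = -2.4 in → contributes −0.7251 in⁴
  hole 2: d = 0 in → contributes −0.001257 in⁴
  hole 3: d = 2.4 in → contributes −0.7251 in⁴
Total I = 116.5 in⁴.

I_yy ≈ 120 in⁴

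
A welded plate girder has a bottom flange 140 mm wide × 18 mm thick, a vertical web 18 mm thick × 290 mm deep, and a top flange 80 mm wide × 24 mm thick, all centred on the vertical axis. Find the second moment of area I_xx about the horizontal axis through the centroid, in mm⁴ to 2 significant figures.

Break the section into simple shapes (no overlaps), measuring from the bottom-left corner of the bounding box.
Bottom plate: 140 × 18, A = 2 520 mm², y = 9 mm, Ī = 68 040 mm⁴.
Web plate: 18 × 290, A = 5 220 mm², y = 163 mm, Ī = 36 583 500 mm⁴.
Top plate: 80 × 24, A = 1 920 mm², y = 320 mm, Ī = 92 160 mm⁴.
Centroid: ȳ = ΣA·y / ΣA = 154 mm.
Transfer each piece to the horizontal axis through the centroid using Ī + A·d² with d = y − 154:
  bottom plate: d = -145 mm → contributes +53 073 738 mm⁴
  web plate: d = 8.969 mm → contributes +37 003 407 mm⁴
  top plate: d = 166 mm → contributes +52 979 886 mm⁴
Total I = 143 057 031 mm⁴.

I_xx ≈ 1.4 × 10⁸ mm⁴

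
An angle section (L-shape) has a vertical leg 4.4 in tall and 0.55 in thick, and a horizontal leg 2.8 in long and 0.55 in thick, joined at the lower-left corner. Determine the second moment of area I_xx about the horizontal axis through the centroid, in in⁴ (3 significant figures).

Treat the section as a set of non-overlapping primitives; coordinates are from the bounding-box lower-left.
Vertical leg: 0.55 × 4.4, A = 2.42 in², y = 2.2 in, Ī = 3.9043 in⁴.
Horizontal leg (remainder): 2.25 × 0.55, A = 1.2375 in², y = 0.275 in, Ī = 0.031195 in⁴.
Centroid: ȳ = ΣA·y / ΣA = 1.5487 in.
Transfer each piece to the horizontal axis through the centroid using Ī + A·d² with d = y − 1.5487:
  vertical leg: d = 0.65132 in → contributes +4.9309 in⁴
  horizontal leg (remainder): d = -1.2737 in → contributes +2.0388 in⁴
Total I = 6.9696 in⁴.

I_xx ≈ 6.97 in⁴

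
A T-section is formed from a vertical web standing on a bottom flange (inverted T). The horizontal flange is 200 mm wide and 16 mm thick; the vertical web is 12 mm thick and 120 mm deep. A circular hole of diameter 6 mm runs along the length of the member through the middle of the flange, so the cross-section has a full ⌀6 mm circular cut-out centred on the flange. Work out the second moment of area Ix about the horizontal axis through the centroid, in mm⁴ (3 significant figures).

Ix ≈ 6.38 × 10⁶ mm⁴

Split into non-overlapping primitives; take the origin at the lower-left of the bounding box.
Flange: 200 × 16, A = 3 200 mm², y = 8 mm, Ī = 68 267 mm⁴.
Web: 12 × 120, A = 1 440 mm², y = 76 mm, Ī = 1 728 000 mm⁴.
Hole (subtracted): ⌀6, A = 28.274 mm², y = 8 mm, Ī = 63.617 mm⁴.
Centroid: ȳ = ΣA·y / ΣA = 29.233 mm.
Transfer each piece to the horizontal axis through the centroid using Ī + A·d² with d = y − 29.233:
  flange: d = -21.233 mm → contributes +1 510 933 mm⁴
  web: d = 46.767 mm → contributes +4 877 522 mm⁴
  hole: d = -21.233 mm → contributes −12 811 mm⁴
Total I = 6 375 644 mm⁴.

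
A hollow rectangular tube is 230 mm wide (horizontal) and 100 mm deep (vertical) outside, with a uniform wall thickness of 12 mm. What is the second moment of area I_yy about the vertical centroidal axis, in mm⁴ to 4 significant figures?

Treat the section as a set of non-overlapping primitives; coordinates are from the bounding-box lower-left.
Outer rectangle: 230 × 100, A = 23 000 mm², x = 115 mm, Ī = 101 391 667 mm⁴.
Inner void (subtracted): 206 × 76, A = 15 656 mm², x = 115 mm, Ī = 55 364 835 mm⁴.
By symmetry the centroid is at mid-width, x̄ = 115 mm.
All pieces are centred on the vertical centroidal axis, so I = ΣĪ (holes subtracted) = 46 026 832 mm⁴.

I_yy ≈ 4.603 × 10⁷ mm⁴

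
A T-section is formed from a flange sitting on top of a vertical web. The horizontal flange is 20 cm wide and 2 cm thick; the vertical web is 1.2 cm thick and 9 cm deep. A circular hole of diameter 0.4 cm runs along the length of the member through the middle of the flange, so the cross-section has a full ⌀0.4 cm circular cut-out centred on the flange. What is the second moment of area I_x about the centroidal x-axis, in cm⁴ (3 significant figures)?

Break the section into simple shapes (no overlaps), measuring from the bottom-left corner of the bounding box.
Flange: 20 × 2, A = 40 cm², y = 10 cm, Ī = 13.333 cm⁴.
Web: 1.2 × 9, A = 10.8 cm², y = 4.5 cm, Ī = 72.9 cm⁴.
Hole (subtracted): ⌀0.4, A = 0.12566 cm², y = 10 cm, Ī = 0.0012566 cm⁴.
Centroid: ȳ = ΣA·y / ΣA = 8.8278 cm.
Transfer each piece to the centroidal x-axis using Ī + A·d² with d = y − 8.8278:
  flange: d = 1.1722 cm → contributes +68.295 cm⁴
  web: d = -4.3278 cm → contributes +275.18 cm⁴
  hole: d = 1.1722 cm → contributes −0.17392 cm⁴
Total I = 343.3 cm⁴.

I_x ≈ 343 cm⁴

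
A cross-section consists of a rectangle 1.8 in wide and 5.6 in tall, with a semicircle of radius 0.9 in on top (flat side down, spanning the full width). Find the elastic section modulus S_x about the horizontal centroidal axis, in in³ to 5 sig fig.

S_x ≈ 11.322 in³

Break the section into simple shapes (no overlaps), measuring from the bottom-left corner of the bounding box.
Rectangular body: 1.8 × 5.6, A = 10.08 in², y = 2.8 in, Ī = 26.3424 in⁴.
Semicircular cap: semicircle r = 0.9, A = 1.272345 in², y = 5.981972 in, Ī = 0.07201154 in⁴.
Centroid: ȳ = ΣA·y / ΣA = 3.156628 in.
Transfer each piece to the horizontal centroidal axis using Ī + A·d² with d = y − 3.156628:
  rectangular body: d = -0.3566282 in → contributes +27.62441 in⁴
  semicircular cap: d = 2.825344 in → contributes +10.22859 in⁴
Total I = 37.853 in⁴.
Extreme fibre distance c = 3.343372 in; S = I/c = 11.3218 in³.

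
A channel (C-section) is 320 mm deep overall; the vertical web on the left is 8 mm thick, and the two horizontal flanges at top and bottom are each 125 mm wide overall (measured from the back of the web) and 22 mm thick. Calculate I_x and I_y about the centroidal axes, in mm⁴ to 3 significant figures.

Treat the section as a set of non-overlapping primitives; coordinates are from the bounding-box lower-left.
Web: 8 × 320, A = 2 560 mm², y = 160 mm, Ī = 21 845 333 mm⁴.
Top flange (beyond web): 117 × 22, A = 2 574 mm², y = 309 mm, Ī = 103 818 mm⁴.
Bottom flange (beyond web): 117 × 22, A = 2 574 mm², y = 11 mm, Ī = 103 818 mm⁴.
By symmetry the centroid is at mid-height, ȳ = 160 mm.
Transfer each piece to the centroidal x-axis using Ī + A·d² with d = y − 160:
  web: d = 0 mm → contributes +21 845 333 mm⁴
  top flange (beyond web): d = 149 mm → contributes +57 249 192 mm⁴
  bottom flange (beyond web): d = -149 mm → contributes +57 249 192 mm⁴
Total I = 136 343 717 mm⁴.
For the y-axis: x̄ = 45.742 mm.
Repeating about the centroidal y-axis gives I_y = 12 565 010 mm⁴.

I_x ≈ 1.36 × 10⁸ mm⁴, I_y ≈ 1.26 × 10⁷ mm⁴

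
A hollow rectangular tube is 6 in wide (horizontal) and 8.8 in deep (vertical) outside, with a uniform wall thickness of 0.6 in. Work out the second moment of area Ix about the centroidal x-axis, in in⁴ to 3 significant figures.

Ix ≈ 165 in⁴

Split into non-overlapping primitives; take the origin at the lower-left of the bounding box.
Outer rectangle: 6 × 8.8, A = 52.8 in², y = 4.4 in, Ī = 340.74 in⁴.
Inner void (subtracted): 4.8 × 7.6, A = 36.48 in², y = 4.4 in, Ī = 175.59 in⁴.
By symmetry the centroid is at mid-height, ȳ = 4.4 in.
All pieces are centred on the centroidal x-axis, so I = ΣĪ (holes subtracted) = 165.15 in⁴.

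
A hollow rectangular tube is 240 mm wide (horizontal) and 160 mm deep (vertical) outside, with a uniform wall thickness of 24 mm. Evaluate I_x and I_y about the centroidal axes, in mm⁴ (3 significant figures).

I_x ≈ 5.94 × 10⁷ mm⁴, I_y ≈ 1.18 × 10⁸ mm⁴

Treat the section as a set of non-overlapping primitives; coordinates are from the bounding-box lower-left.
Outer rectangle: 240 × 160, A = 38 400 mm², y = 80 mm, Ī = 81 920 000 mm⁴.
Inner void (subtracted): 192 × 112, A = 21 504 mm², y = 80 mm, Ī = 22 478 848 mm⁴.
By symmetry the centroid is at mid-height, ȳ = 80 mm.
All pieces are centred on the centroidal x-axis, so I = ΣĪ (holes subtracted) = 59 441 152 mm⁴.
Repeating about the centroidal y-axis gives I_y = 118 259 712 mm⁴.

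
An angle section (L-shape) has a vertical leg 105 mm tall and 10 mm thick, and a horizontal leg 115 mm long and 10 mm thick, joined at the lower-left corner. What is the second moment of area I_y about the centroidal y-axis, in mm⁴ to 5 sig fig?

Split into non-overlapping primitives; take the origin at the lower-left of the bounding box.
Vertical leg: 10 × 105, A = 1 050 mm², x = 5 mm, Ī = 8 750 mm⁴.
Horizontal leg (remainder): 105 × 10, A = 1 050 mm², x = 62.5 mm, Ī = 964687.5 mm⁴.
Centroid: x̄ = ΣA·x / ΣA = 33.75 mm.
Transfer each piece to the centroidal y-axis using Ī + A·d² with d = x − 33.75:
  vertical leg: d = -28.75 mm → contributes +876640.6 mm⁴
  horizontal leg (remainder): d = 28.75 mm → contributes +1 832 578 mm⁴
Total I = 2 709 219 mm⁴.

I_y ≈ 2.7092 × 10⁶ mm⁴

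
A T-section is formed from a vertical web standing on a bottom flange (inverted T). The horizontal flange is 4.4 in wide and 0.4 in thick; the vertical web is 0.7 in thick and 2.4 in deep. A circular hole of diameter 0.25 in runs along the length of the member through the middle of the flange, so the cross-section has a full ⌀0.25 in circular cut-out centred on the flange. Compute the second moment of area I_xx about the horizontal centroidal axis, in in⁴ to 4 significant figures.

Treat the section as a set of non-overlapping primitives; coordinates are from the bounding-box lower-left.
Flange: 4.4 × 0.4, A = 1.76 in², y = 0.2 in, Ī = 0.0234667 in⁴.
Web: 0.7 × 2.4, A = 1.68 in², y = 1.6 in, Ī = 0.8064 in⁴.
Hole (subtracted): ⌀0.25, A = 0.0490874 in², y = 0.2 in, Ī = 0.000191748 in⁴.
Centroid: ȳ = ΣA·y / ΣA = 0.893619 in.
Transfer each piece to the horizontal centroidal axis using Ī + A·d² with d = y − 0.893619:
  flange: d = -0.693619 in → contributes +0.870215 in⁴
  web: d = 0.706381 in → contributes +1.64468 in⁴
  hole: d = -0.693619 in → contributes −0.023808 in⁴
Total I = 2.49108 in⁴.

I_xx ≈ 2.491 in⁴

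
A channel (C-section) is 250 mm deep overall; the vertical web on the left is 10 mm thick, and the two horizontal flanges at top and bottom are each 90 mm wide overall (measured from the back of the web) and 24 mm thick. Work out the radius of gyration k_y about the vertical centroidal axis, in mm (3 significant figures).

Split into non-overlapping primitives; take the origin at the lower-left of the bounding box.
Web: 10 × 250, A = 2 500 mm², x = 5 mm, Ī = 20 833 mm⁴.
Top flange (beyond web): 80 × 24, A = 1 920 mm², x = 50 mm, Ī = 1 024 000 mm⁴.
Bottom flange (beyond web): 80 × 24, A = 1 920 mm², x = 50 mm, Ī = 1 024 000 mm⁴.
Centroid: x̄ = ΣA·x / ΣA = 32.256 mm.
Transfer each piece to the vertical centroidal axis using Ī + A·d² with d = x − 32.256:
  web: d = -27.256 mm → contributes +1 877 992 mm⁴
  top flange (beyond web): d = 17.744 mm → contributes +1 628 544 mm⁴
  bottom flange (beyond web): d = 17.744 mm → contributes +1 628 544 mm⁴
Total I = 5 135 079 mm⁴.
Radius of gyration: k = √(I/A) = √(5 135 079 / 6 340) = 28.46 mm.

k_y ≈ 28.5 mm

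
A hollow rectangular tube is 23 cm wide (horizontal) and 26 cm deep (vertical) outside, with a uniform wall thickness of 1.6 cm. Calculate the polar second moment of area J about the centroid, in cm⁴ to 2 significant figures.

Decompose the section into non-overlapping parts with the origin at the bottom-left of its bounding rectangle.
Outer rectangle: 23 × 26, A = 598 cm², y = 13 cm, Ī = 33 687 cm⁴.
Inner void (subtracted): 19.8 × 22.8, A = 451.4 cm², y = 13 cm, Ī = 19 556 cm⁴.
By symmetry the centroid is at mid-height, ȳ = 13 cm.
All pieces are centred on the centroidal x-axis, so I = ΣĪ (holes subtracted) = 14 131 cm⁴.
Repeating about the centroidal y-axis gives I_y = 11 613 cm⁴.
Polar second moment: J = I_x + I_y = 25 744 cm⁴.

J ≈ 2.6 × 10⁴ cm⁴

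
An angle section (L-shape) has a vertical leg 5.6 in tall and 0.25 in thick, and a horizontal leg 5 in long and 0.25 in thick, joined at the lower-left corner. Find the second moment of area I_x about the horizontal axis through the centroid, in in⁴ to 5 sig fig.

Split into non-overlapping primitives; take the origin at the lower-left of the bounding box.
Vertical leg: 0.25 × 5.6, A = 1.4 in², y = 2.8 in, Ī = 3.658667 in⁴.
Horizontal leg (remainder): 4.75 × 0.25, A = 1.1875 in², y = 0.125 in, Ī = 0.006184896 in⁴.
Centroid: ȳ = ΣA·y / ΣA = 1.572343 in.
Transfer each piece to the horizontal axis through the centroid using Ī + A·d² with d = y − 1.572343:
  vertical leg: d = 1.227657 in → contributes +5.768665 in⁴
  horizontal leg (remainder): d = -1.447343 in → contributes +2.493762 in⁴
Total I = 8.262427 in⁴.

I_x ≈ 8.2624 in⁴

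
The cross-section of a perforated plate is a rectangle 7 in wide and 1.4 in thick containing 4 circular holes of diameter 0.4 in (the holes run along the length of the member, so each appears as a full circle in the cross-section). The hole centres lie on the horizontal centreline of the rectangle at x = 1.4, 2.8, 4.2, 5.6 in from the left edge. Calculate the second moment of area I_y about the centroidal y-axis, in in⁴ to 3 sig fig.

Split into non-overlapping primitives; take the origin at the lower-left of the bounding box.
Plate: 7 × 1.4, A = 9.8 in², x = 3.5 in, Ī = 40.017 in⁴.
Hole 1 (subtracted): ⌀0.4, A = 0.12566 in², x = 1.4 in, Ī = 0.0012566 in⁴.
Hole 2 (subtracted): ⌀0.4, A = 0.12566 in², x = 2.8 in, Ī = 0.0012566 in⁴.
Hole 3 (subtracted): ⌀0.4, A = 0.12566 in², x = 4.2 in, Ī = 0.0012566 in⁴.
Hole 4 (subtracted): ⌀0.4, A = 0.12566 in², x = 5.6 in, Ī = 0.0012566 in⁴.
By symmetry the centroid is at mid-width, x̄ = 3.5 in.
Transfer each piece to the centroidal y-axis using Ī + A·d² with d = x − 3.5:
  plate: d = 0 in → contributes +40.017 in⁴
  hole 1: d = -2.1 in → contributes −0.55543 in⁴
  hole 2: d = -0.7 in → contributes −0.062832 in⁴
  hole 3: d = 0.7 in → contributes −0.062832 in⁴
  hole 4: d = 2.1 in → contributes −0.55543 in⁴
Total I = 38.78 in⁴.

I_y ≈ 38.8 in⁴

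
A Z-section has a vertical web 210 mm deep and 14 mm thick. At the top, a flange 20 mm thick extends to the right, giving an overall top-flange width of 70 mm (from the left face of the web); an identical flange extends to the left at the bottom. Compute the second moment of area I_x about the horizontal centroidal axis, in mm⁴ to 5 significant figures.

Decompose the section into non-overlapping parts with the origin at the bottom-left of its bounding rectangle.
Web: 14 × 210, A = 2 940 mm², y = 105 mm, Ī = 10 804 500 mm⁴.
Top flange (beyond web): 56 × 20, A = 1 120 mm², y = 200 mm, Ī = 37333.33 mm⁴.
Bottom flange (beyond web): 56 × 20, A = 1 120 mm², y = 10 mm, Ī = 37333.33 mm⁴.
Centroid: ȳ = ΣA·y / ΣA = 105 mm.
Transfer each piece to the horizontal centroidal axis using Ī + A·d² with d = y − 105:
  web: d = 0 mm → contributes +10 804 500 mm⁴
  top flange (beyond web): d = 95 mm → contributes +10 145 333 mm⁴
  bottom flange (beyond web): d = -95 mm → contributes +10 145 333 mm⁴
Total I = 31 095 167 mm⁴.

I_x ≈ 3.1095 × 10⁷ mm⁴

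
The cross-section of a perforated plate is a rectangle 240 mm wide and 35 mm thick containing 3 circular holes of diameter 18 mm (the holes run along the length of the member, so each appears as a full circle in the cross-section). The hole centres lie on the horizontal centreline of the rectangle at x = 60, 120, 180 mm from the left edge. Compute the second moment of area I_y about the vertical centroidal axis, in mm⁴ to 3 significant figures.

Split into non-overlapping primitives; take the origin at the lower-left of the bounding box.
Plate: 240 × 35, A = 8 400 mm², x = 120 mm, Ī = 40 320 000 mm⁴.
Hole 1 (subtracted): ⌀18, A = 254.47 mm², x = 60 mm, Ī = 5 153 mm⁴.
Hole 2 (subtracted): ⌀18, A = 254.47 mm², x = 120 mm, Ī = 5 153 mm⁴.
Hole 3 (subtracted): ⌀18, A = 254.47 mm², x = 180 mm, Ī = 5 153 mm⁴.
By symmetry the centroid is at mid-width, x̄ = 120 mm.
Transfer each piece to the vertical centroidal axis using Ī + A·d² with d = x − 120:
  plate: d = 0 mm → contributes +40 320 000 mm⁴
  hole 1: d = -60 mm → contributes −921 241 mm⁴
  hole 2: d = 0 mm → contributes −5 153 mm⁴
  hole 3: d = 60 mm → contributes −921 241 mm⁴
Total I = 38 472 364 mm⁴.

I_y ≈ 3.85 × 10⁷ mm⁴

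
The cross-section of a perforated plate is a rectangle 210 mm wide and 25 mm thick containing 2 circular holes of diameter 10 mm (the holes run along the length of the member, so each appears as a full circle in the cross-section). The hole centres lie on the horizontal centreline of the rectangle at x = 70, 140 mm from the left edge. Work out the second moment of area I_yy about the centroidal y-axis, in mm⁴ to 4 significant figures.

Decompose the section into non-overlapping parts with the origin at the bottom-left of its bounding rectangle.
Plate: 210 × 25, A = 5 250 mm², x = 105 mm, Ī = 19 293 750 mm⁴.
Hole 1 (subtracted): ⌀10, A = 78.5398 mm², x = 70 mm, Ī = 490.874 mm⁴.
Hole 2 (subtracted): ⌀10, A = 78.5398 mm², x = 140 mm, Ī = 490.874 mm⁴.
By symmetry the centroid is at mid-width, x̄ = 105 mm.
Transfer each piece to the centroidal y-axis using Ī + A·d² with d = x − 105:
  plate: d = 0 mm → contributes +19 293 750 mm⁴
  hole 1: d = -35 mm → contributes −96702.1 mm⁴
  hole 2: d = 35 mm → contributes −96702.1 mm⁴
Total I = 19 100 346 mm⁴.

I_yy ≈ 1.910 × 10⁷ mm⁴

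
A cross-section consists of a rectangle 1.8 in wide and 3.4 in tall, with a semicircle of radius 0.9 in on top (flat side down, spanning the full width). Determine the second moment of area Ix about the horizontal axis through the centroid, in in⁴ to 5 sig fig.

Split into non-overlapping primitives; take the origin at the lower-left of the bounding box.
Rectangular body: 1.8 × 3.4, A = 6.12 in², y = 1.7 in, Ī = 5.8956 in⁴.
Semicircular cap: semicircle r = 0.9, A = 1.272345 in², y = 3.781972 in, Ī = 0.07201154 in⁴.
Centroid: ȳ = ΣA·y / ΣA = 2.058342 in.
Transfer each piece to the horizontal axis through the centroid using Ī + A·d² with d = y − 2.058342:
  rectangular body: d = -0.3583418 in → contributes +6.681462 in⁴
  semicircular cap: d = 1.72363 in → contributes +3.852022 in⁴
Total I = 10.53348 in⁴.

Ix ≈ 10.533 in⁴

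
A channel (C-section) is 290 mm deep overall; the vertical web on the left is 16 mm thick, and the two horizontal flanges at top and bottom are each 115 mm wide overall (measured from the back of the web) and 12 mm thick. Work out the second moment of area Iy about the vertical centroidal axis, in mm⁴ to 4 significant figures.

Treat the section as a set of non-overlapping primitives; coordinates are from the bounding-box lower-left.
Web: 16 × 290, A = 4 640 mm², x = 8 mm, Ī = 98986.7 mm⁴.
Top flange (beyond web): 99 × 12, A = 1 188 mm², x = 65.5 mm, Ī = 970 299 mm⁴.
Bottom flange (beyond web): 99 × 12, A = 1 188 mm², x = 65.5 mm, Ī = 970 299 mm⁴.
Centroid: x̄ = ΣA·x / ΣA = 27.4726 mm.
Transfer each piece to the vertical centroidal axis using Ī + A·d² with d = x − 27.4726:
  web: d = -19.4726 mm → contributes +1 858 398 mm⁴
  top flange (beyond web): d = 38.0274 mm → contributes +2 688 243 mm⁴
  bottom flange (beyond web): d = 38.0274 mm → contributes +2 688 243 mm⁴
Total I = 7 234 883 mm⁴.

Iy ≈ 7.235 × 10⁶ mm⁴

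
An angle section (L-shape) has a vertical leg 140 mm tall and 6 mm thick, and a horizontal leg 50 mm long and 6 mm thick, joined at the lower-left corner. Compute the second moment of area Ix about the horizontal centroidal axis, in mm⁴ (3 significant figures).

Ix ≈ 2.27 × 10⁶ mm⁴

Split into non-overlapping primitives; take the origin at the lower-left of the bounding box.
Vertical leg: 6 × 140, A = 840 mm², y = 70 mm, Ī = 1 372 000 mm⁴.
Horizontal leg (remainder): 44 × 6, A = 264 mm², y = 3 mm, Ī = 792 mm⁴.
Centroid: ȳ = ΣA·y / ΣA = 53.978 mm.
Transfer each piece to the horizontal centroidal axis using Ī + A·d² with d = y − 53.978:
  vertical leg: d = 16.022 mm → contributes +1 587 625 mm⁴
  horizontal leg (remainder): d = -50.978 mm → contributes +686 871 mm⁴
Total I = 2 274 495 mm⁴.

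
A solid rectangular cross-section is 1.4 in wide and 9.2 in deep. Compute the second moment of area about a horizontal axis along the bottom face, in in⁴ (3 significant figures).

The section: 1.4 × 9.2, A = 12.88 in², y = 4.6 in, Ī = 90.847 in⁴.
Transfer it to the base of the section using Ī + A·d² with d = y − 0:
  the section: d = 4.6 in → contributes +363.39 in⁴
Total I = 363.39 in⁴.

I_base ≈ 363 in⁴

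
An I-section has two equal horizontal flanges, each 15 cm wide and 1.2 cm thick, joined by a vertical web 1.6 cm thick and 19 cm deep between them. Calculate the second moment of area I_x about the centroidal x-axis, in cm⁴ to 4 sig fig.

Split into non-overlapping primitives; take the origin at the lower-left of the bounding box.
Bottom flange: 15 × 1.2, A = 18 cm², y = 0.6 cm, Ī = 2.16 cm⁴.
Web: 1.6 × 19, A = 30.4 cm², y = 10.7 cm, Ī = 914.533 cm⁴.
Top flange: 15 × 1.2, A = 18 cm², y = 20.8 cm, Ī = 2.16 cm⁴.
By symmetry the centroid is at mid-height, ȳ = 10.7 cm.
Transfer each piece to the centroidal x-axis using Ī + A·d² with d = y − 10.7:
  bottom flange: d = -10.1 cm → contributes +1838.34 cm⁴
  web: d = 0 cm → contributes +914.533 cm⁴
  top flange: d = 10.1 cm → contributes +1838.34 cm⁴
Total I = 4591.21 cm⁴.

I_x ≈ 4591 cm⁴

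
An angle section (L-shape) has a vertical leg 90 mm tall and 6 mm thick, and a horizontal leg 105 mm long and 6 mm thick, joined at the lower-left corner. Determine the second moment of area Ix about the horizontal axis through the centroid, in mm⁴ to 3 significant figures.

Ix ≈ 8.65 × 10⁵ mm⁴

Break the section into simple shapes (no overlaps), measuring from the bottom-left corner of the bounding box.
Vertical leg: 6 × 90, A = 540 mm², y = 45 mm, Ī = 364 500 mm⁴.
Horizontal leg (remainder): 99 × 6, A = 594 mm², y = 3 mm, Ī = 1 782 mm⁴.
Centroid: ȳ = ΣA·y / ΣA = 23 mm.
Transfer each piece to the horizontal axis through the centroid using Ī + A·d² with d = y − 23:
  vertical leg: d = 22 mm → contributes +625 860 mm⁴
  horizontal leg (remainder): d = -20 mm → contributes +239 382 mm⁴
Total I = 865 242 mm⁴.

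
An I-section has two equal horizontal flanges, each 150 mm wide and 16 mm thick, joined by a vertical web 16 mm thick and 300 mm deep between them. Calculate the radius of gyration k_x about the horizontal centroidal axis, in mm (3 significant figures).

k_x ≈ 127 mm

Split into non-overlapping primitives; take the origin at the lower-left of the bounding box.
Bottom flange: 150 × 16, A = 2 400 mm², y = 8 mm, Ī = 51 200 mm⁴.
Web: 16 × 300, A = 4 800 mm², y = 166 mm, Ī = 36 000 000 mm⁴.
Top flange: 150 × 16, A = 2 400 mm², y = 324 mm, Ī = 51 200 mm⁴.
By symmetry the centroid is at mid-height, ȳ = 166 mm.
Transfer each piece to the horizontal centroidal axis using Ī + A·d² with d = y − 166:
  bottom flange: d = -158 mm → contributes +59 964 800 mm⁴
  web: d = 0 mm → contributes +36 000 000 mm⁴
  top flange: d = 158 mm → contributes +59 964 800 mm⁴
Total I = 155 929 600 mm⁴.
Radius of gyration: k = √(I/A) = √(155 929 600 / 9 600) = 127.45 mm.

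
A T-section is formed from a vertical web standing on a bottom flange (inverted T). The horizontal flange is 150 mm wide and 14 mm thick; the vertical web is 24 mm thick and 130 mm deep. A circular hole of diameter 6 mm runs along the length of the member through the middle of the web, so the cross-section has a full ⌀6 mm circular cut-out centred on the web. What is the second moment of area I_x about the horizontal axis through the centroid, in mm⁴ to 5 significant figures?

I_x ≈ 1.0911 × 10⁷ mm⁴

Treat the section as a set of non-overlapping primitives; coordinates are from the bounding-box lower-left.
Flange: 150 × 14, A = 2 100 mm², y = 7 mm, Ī = 34 300 mm⁴.
Web: 24 × 130, A = 3 120 mm², y = 79 mm, Ī = 4 394 000 mm⁴.
Hole (subtracted): ⌀6, A = 28.27433 mm², y = 79 mm, Ī = 63.61725 mm⁴.
Centroid: ȳ = ΣA·y / ΣA = 49.87674 mm.
Transfer each piece to the horizontal axis through the centroid using Ī + A·d² with d = y − 49.87674:
  flange: d = -42.87674 mm → contributes +3 894 970 mm⁴
  web: d = 29.12326 mm → contributes +7 040 273 mm⁴
  hole: d = 29.12326 mm → contributes −24044.9 mm⁴
Total I = 10 911 199 mm⁴.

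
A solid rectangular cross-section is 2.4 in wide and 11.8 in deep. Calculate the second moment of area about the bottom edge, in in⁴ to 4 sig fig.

I_base ≈ 1314 in⁴

The section: 2.4 × 11.8, A = 28.32 in², y = 5.9 in, Ī = 328.606 in⁴.
Transfer it to the base of the section using Ī + A·d² with d = y − 0:
  the section: d = 5.9 in → contributes +1314.43 in⁴
Total I = 1314.43 in⁴.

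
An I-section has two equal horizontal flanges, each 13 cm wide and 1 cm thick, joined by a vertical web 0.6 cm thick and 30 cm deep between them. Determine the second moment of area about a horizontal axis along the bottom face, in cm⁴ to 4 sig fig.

Treat the section as a set of non-overlapping primitives; coordinates are from the bounding-box lower-left.
Bottom flange: 13 × 1, A = 13 cm², y = 0.5 cm, Ī = 1.08333 cm⁴.
Web: 0.6 × 30, A = 18 cm², y = 16 cm, Ī = 1 350 cm⁴.
Top flange: 13 × 1, A = 13 cm², y = 31.5 cm, Ī = 1.08333 cm⁴.
Transfer each piece to a horizontal axis along the bottom face using Ī + A·d² with d = y − 0:
  bottom flange: d = 0.5 cm → contributes +4.33333 cm⁴
  web: d = 16 cm → contributes +5 958 cm⁴
  top flange: d = 31.5 cm → contributes +12900.3 cm⁴
Total I = 18862.7 cm⁴.

I_base ≈ 1.886 × 10⁴ cm⁴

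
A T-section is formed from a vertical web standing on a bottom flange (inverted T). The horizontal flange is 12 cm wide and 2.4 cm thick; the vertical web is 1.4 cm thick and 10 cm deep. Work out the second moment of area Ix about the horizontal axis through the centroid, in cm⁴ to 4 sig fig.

Break the section into simple shapes (no overlaps), measuring from the bottom-left corner of the bounding box.
Flange: 12 × 2.4, A = 28.8 cm², y = 1.2 cm, Ī = 13.824 cm⁴.
Web: 1.4 × 10, A = 14 cm², y = 7.4 cm, Ī = 116.667 cm⁴.
Centroid: ȳ = ΣA·y / ΣA = 3.22804 cm.
Transfer each piece to the horizontal axis through the centroid using Ī + A·d² with d = y − 3.22804:
  flange: d = -2.02804 cm → contributes +132.277 cm⁴
  web: d = 4.17196 cm → contributes +360.34 cm⁴
Total I = 492.617 cm⁴.

Ix ≈ 492.6 cm⁴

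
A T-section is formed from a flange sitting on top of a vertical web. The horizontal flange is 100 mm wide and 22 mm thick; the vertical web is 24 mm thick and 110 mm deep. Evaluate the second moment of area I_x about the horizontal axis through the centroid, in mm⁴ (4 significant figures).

I_x ≈ 7.978 × 10⁶ mm⁴

Split into non-overlapping primitives; take the origin at the lower-left of the bounding box.
Flange: 100 × 22, A = 2 200 mm², y = 121 mm, Ī = 88733.3 mm⁴.
Web: 24 × 110, A = 2 640 mm², y = 55 mm, Ī = 2 662 000 mm⁴.
Centroid: ȳ = ΣA·y / ΣA = 85 mm.
Transfer each piece to the horizontal axis through the centroid using Ī + A·d² with d = y − 85:
  flange: d = 36 mm → contributes +2 939 933 mm⁴
  web: d = -30 mm → contributes +5 038 000 mm⁴
Total I = 7 977 933 mm⁴.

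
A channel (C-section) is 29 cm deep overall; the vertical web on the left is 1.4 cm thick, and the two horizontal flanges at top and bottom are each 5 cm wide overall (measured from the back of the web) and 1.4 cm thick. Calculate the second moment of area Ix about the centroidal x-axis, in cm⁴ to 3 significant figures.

Treat the section as a set of non-overlapping primitives; coordinates are from the bounding-box lower-left.
Web: 1.4 × 29, A = 40.6 cm², y = 14.5 cm, Ī = 2845.4 cm⁴.
Top flange (beyond web): 3.6 × 1.4, A = 5.04 cm², y = 28.3 cm, Ī = 0.8232 cm⁴.
Bottom flange (beyond web): 3.6 × 1.4, A = 5.04 cm², y = 0.7 cm, Ī = 0.8232 cm⁴.
By symmetry the centroid is at mid-height, ȳ = 14.5 cm.
Transfer each piece to the centroidal x-axis using Ī + A·d² with d = y − 14.5:
  web: d = 0 cm → contributes +2845.4 cm⁴
  top flange (beyond web): d = 13.8 cm → contributes +960.64 cm⁴
  bottom flange (beyond web): d = -13.8 cm → contributes +960.64 cm⁴
Total I = 4766.7 cm⁴.

Ix ≈ 4770 cm⁴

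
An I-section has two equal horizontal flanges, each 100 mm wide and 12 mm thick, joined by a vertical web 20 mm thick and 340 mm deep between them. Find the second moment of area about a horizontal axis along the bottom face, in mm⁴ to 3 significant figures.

Decompose the section into non-overlapping parts with the origin at the bottom-left of its bounding rectangle.
Bottom flange: 100 × 12, A = 1 200 mm², y = 6 mm, Ī = 14 400 mm⁴.
Web: 20 × 340, A = 6 800 mm², y = 182 mm, Ī = 65 506 667 mm⁴.
Top flange: 100 × 12, A = 1 200 mm², y = 358 mm, Ī = 14 400 mm⁴.
Transfer each piece to the bottom edge using Ī + A·d² with d = y − 0:
  bottom flange: d = 6 mm → contributes +57 600 mm⁴
  web: d = 182 mm → contributes +290 749 867 mm⁴
  top flange: d = 358 mm → contributes +153 811 200 mm⁴
Total I = 444 618 667 mm⁴.

I_base ≈ 4.45 × 10⁸ mm⁴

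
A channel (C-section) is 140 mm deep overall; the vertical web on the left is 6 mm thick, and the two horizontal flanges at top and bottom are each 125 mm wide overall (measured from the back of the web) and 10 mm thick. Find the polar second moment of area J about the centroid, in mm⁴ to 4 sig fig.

J ≈ 1.668 × 10⁷ mm⁴

Split into non-overlapping primitives; take the origin at the lower-left of the bounding box.
Web: 6 × 140, A = 840 mm², y = 70 mm, Ī = 1 372 000 mm⁴.
Top flange (beyond web): 119 × 10, A = 1 190 mm², y = 135 mm, Ī = 9916.67 mm⁴.
Bottom flange (beyond web): 119 × 10, A = 1 190 mm², y = 5 mm, Ī = 9916.67 mm⁴.
By symmetry the centroid is at mid-height, ȳ = 70 mm.
Transfer each piece to the centroidal x-axis using Ī + A·d² with d = y − 70:
  web: d = 0 mm → contributes +1 372 000 mm⁴
  top flange (beyond web): d = 65 mm → contributes +5 037 667 mm⁴
  bottom flange (beyond web): d = -65 mm → contributes +5 037 667 mm⁴
Total I = 11 447 333 mm⁴.
For the y-axis: x̄ = 49.1957 mm.
Repeating about the centroidal y-axis gives I_y = 5 236 390 mm⁴.
Polar second moment: J = I_x + I_y = 16 683 723 mm⁴.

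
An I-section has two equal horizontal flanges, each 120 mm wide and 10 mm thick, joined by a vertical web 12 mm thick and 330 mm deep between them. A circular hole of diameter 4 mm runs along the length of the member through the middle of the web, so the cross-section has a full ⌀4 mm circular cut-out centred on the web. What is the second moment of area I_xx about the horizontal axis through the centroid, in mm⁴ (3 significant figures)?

Split into non-overlapping primitives; take the origin at the lower-left of the bounding box.
Bottom flange: 120 × 10, A = 1 200 mm², y = 5 mm, Ī = 10 000 mm⁴.
Web: 12 × 330, A = 3 960 mm², y = 175 mm, Ī = 35 937 000 mm⁴.
Top flange: 120 × 10, A = 1 200 mm², y = 345 mm, Ī = 10 000 mm⁴.
Hole (subtracted): ⌀4, A = 12.566 mm², y = 175 mm, Ī = 12.566 mm⁴.
By symmetry the centroid is at mid-height, ȳ = 175 mm.
Transfer each piece to the horizontal axis through the centroid using Ī + A·d² with d = y − 175:
  bottom flange: d = -170 mm → contributes +34 690 000 mm⁴
  web: d = 0 mm → contributes +35 937 000 mm⁴
  top flange: d = 170 mm → contributes +34 690 000 mm⁴
  hole: d = 0 mm → contributes −12.566 mm⁴
Total I = 105 316 987 mm⁴.

I_xx ≈ 1.05 × 10⁸ mm⁴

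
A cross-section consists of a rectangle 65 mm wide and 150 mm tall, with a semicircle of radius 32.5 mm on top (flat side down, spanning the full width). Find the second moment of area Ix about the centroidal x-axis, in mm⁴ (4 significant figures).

Split into non-overlapping primitives; take the origin at the lower-left of the bounding box.
Rectangular body: 65 × 150, A = 9 750 mm², y = 75 mm, Ī = 18 281 250 mm⁴.
Semicircular cap: semicircle r = 32.5, A = 1659.15 mm², y = 163.793 mm, Ī = 122 452 mm⁴.
Centroid: ȳ = ΣA·y / ΣA = 87.9126 mm.
Transfer each piece to the centroidal x-axis using Ī + A·d² with d = y − 87.9126:
  rectangular body: d = -12.9126 mm → contributes +19 906 921 mm⁴
  semicircular cap: d = 75.8808 mm → contributes +9 675 690 mm⁴
Total I = 29 582 611 mm⁴.

Ix ≈ 2.958 × 10⁷ mm⁴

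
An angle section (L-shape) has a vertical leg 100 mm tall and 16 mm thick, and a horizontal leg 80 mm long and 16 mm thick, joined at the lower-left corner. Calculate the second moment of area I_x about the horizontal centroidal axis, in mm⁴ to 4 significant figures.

Treat the section as a set of non-overlapping primitives; coordinates are from the bounding-box lower-left.
Vertical leg: 16 × 100, A = 1 600 mm², y = 50 mm, Ī = 1 333 333 mm⁴.
Horizontal leg (remainder): 64 × 16, A = 1 024 mm², y = 8 mm, Ī = 21845.3 mm⁴.
Centroid: ȳ = ΣA·y / ΣA = 33.6098 mm.
Transfer each piece to the horizontal centroidal axis using Ī + A·d² with d = y − 33.6098:
  vertical leg: d = 16.3902 mm → contributes +1 763 157 mm⁴
  horizontal leg (remainder): d = -25.6098 mm → contributes +693 446 mm⁴
Total I = 2 456 603 mm⁴.

I_x ≈ 2.457 × 10⁶ mm⁴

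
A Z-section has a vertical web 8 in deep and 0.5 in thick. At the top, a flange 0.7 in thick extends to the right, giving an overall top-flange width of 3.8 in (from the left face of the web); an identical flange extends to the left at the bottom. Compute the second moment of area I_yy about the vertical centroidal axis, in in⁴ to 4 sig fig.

Treat the section as a set of non-overlapping primitives; coordinates are from the bounding-box lower-left.
Web: 0.5 × 8, A = 4 in², x = 3.55 in, Ī = 0.0833333 in⁴.
Top flange (beyond web): 3.3 × 0.7, A = 2.31 in², x = 5.45 in, Ī = 2.09633 in⁴.
Bottom flange (beyond web): 3.3 × 0.7, A = 2.31 in², x = 1.65 in, Ī = 2.09633 in⁴.
Centroid: x̄ = ΣA·x / ΣA = 3.55 in.
Transfer each piece to the vertical centroidal axis using Ī + A·d² with d = x − 3.55:
  web: d = 0 in → contributes +0.0833333 in⁴
  top flange (beyond web): d = 1.9 in → contributes +10.4354 in⁴
  bottom flange (beyond web): d = -1.9 in → contributes +10.4354 in⁴
Total I = 20.9542 in⁴.

I_yy ≈ 20.95 in⁴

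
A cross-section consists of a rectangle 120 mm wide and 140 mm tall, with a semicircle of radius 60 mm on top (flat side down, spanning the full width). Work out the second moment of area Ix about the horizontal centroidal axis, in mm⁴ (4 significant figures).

Ix ≈ 6.742 × 10⁷ mm⁴

Split into non-overlapping primitives; take the origin at the lower-left of the bounding box.
Rectangular body: 120 × 140, A = 16 800 mm², y = 70 mm, Ī = 27 440 000 mm⁴.
Semicircular cap: semicircle r = 60, A = 5654.87 mm², y = 165.465 mm, Ī = 1 422 450 mm⁴.
Centroid: ȳ = ΣA·y / ΣA = 94.0411 mm.
Transfer each piece to the horizontal centroidal axis using Ī + A·d² with d = y − 94.0411:
  rectangular body: d = -24.0411 mm → contributes +37 150 007 mm⁴
  semicircular cap: d = 71.4236 mm → contributes +30 269 834 mm⁴
Total I = 67 419 840 mm⁴.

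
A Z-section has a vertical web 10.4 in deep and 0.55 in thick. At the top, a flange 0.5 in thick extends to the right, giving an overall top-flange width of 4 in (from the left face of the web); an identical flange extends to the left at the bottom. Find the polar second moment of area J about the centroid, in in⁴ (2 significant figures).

Break the section into simple shapes (no overlaps), measuring from the bottom-left corner of the bounding box.
Web: 0.55 × 10.4, A = 5.72 in², y = 5.2 in, Ī = 51.56 in⁴.
Top flange (beyond web): 3.45 × 0.5, A = 1.725 in², y = 10.15 in, Ī = 0.03594 in⁴.
Bottom flange (beyond web): 3.45 × 0.5, A = 1.725 in², y = 0.25 in, Ī = 0.03594 in⁴.
Centroid: ȳ = ΣA·y / ΣA = 5.2 in.
Transfer each piece to the centroidal x-axis using Ī + A·d² with d = y − 5.2:
  web: d = 0 in → contributes +51.56 in⁴
  top flange (beyond web): d = 4.95 in → contributes +42.3 in⁴
  bottom flange (beyond web): d = -4.95 in → contributes +42.3 in⁴
Total I = 136.2 in⁴.
For the y-axis: x̄ = 3.725 in.
Repeating about the centroidal y-axis gives I_y = 17.37 in⁴.
Polar second moment: J = I_x + I_y = 153.5 in⁴.

J ≈ 150 in⁴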